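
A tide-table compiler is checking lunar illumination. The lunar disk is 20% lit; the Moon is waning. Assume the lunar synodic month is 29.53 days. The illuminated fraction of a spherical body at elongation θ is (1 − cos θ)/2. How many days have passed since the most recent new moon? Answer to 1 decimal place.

25.2 days

cos θ = 1 − 2f = 0.600, giving a principal value of 53.1°.
A waning Moon lies in 180°–360°, so θ = 360° − 53.1° = 306.9°.
That fraction of the synodic month is 306.9/360 × 29.53 d ≈ 25.17 d.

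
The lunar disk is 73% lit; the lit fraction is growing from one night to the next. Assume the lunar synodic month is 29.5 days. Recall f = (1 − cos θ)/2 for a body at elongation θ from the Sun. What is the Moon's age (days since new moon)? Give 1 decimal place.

cos θ = 1 − 2f = -0.460, giving a principal value of 117.4°.
Waxing ⇒ before full, so θ = 117.4°.
At 360°/29.5 d per day, 117.4° corresponds to 9.62 days.

9.6 days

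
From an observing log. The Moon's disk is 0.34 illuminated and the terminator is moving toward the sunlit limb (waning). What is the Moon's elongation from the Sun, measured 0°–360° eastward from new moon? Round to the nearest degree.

Invert f = (1 − cos θ)/2 to get cos θ = 1 − 2(0.34) = 0.320, hence θ₀ = arccos 0.320 = 71.3°.
Waning ⇒ past full, so θ = 360° − 71.3° = 288.7°.

289°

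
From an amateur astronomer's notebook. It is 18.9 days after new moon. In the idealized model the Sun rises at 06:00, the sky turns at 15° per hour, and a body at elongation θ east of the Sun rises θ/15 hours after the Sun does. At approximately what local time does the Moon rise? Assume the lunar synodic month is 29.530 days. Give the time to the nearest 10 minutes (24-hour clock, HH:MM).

Phase angle: θ = 360°·(18.9 d)/(29.530 d) = 230.4°.
Delay after the Sun = 230.4° / (15°/h) ≈ 15.36 h.
06:00 + 15.361 h ≈ 21:22 → 21:20 to the nearest ten minutes.

21:20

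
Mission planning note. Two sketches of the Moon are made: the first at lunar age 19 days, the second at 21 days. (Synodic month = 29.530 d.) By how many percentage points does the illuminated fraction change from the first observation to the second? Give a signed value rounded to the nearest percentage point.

θ₁ = 360° × 19/29.530 = 231.6°, f₁ = (1 − cos θ₁)/2 = 0.810.
θ₂ = 360° × 21/29.530 = 256.0°, f₂ = (1 − cos θ₂)/2 = 0.621.
Change = f₂ − f₁ = -0.190 → -19 percentage points.

-19 pp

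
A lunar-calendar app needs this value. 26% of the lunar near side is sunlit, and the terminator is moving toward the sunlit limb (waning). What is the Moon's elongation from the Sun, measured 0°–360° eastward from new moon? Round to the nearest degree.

299°

Invert f = (1 − cos θ)/2 to get cos θ = 1 − 2(0.26) = 0.480, hence θ₀ = arccos 0.480 = 61.3°.
A waning Moon lies in 180°–360°, so θ = 360° − 61.3° = 298.7°.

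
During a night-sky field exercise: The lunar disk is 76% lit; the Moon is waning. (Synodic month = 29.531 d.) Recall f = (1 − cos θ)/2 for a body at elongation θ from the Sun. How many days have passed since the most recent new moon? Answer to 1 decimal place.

cos θ = 1 − 2f = -0.520, giving a principal value of 121.3°.
Waning ⇒ past full, so θ = 360° − 121.3° = 238.7°.
That fraction of the synodic month is 238.7/360 × 29.531 d ≈ 19.58 d.

19.6 days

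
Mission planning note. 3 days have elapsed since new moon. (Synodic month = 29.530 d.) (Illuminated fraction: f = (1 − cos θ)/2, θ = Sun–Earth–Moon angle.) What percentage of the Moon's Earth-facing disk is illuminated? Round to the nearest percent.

Phase angle: θ = 360°·(3 d)/(29.530 d) = 36.6°.
With cos θ = 0.803, the lit fraction is (1 − 0.803)/2 ≈ 0.098, so 10%.

10%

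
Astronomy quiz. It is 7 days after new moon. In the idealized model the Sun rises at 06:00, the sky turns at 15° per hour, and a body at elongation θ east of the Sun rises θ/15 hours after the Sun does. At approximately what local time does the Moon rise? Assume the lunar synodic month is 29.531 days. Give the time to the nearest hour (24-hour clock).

12:00

The Moon has covered 7/29.531 of its cycle, so θ ≈ 360° × 7/29.531 = 85.3°.
Delay after the Sun = 85.3° / (15°/h) ≈ 5.69 h.
06:00 + 5.69 h ≈ 11:41 → 12:00 to the nearest hour.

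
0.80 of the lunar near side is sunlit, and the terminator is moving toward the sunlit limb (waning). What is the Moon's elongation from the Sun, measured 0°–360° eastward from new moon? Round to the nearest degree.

cos θ = 1 − 2f = -0.600, giving a principal value of 126.9°.
A waning Moon lies in 180°–360°, so θ = 360° − 126.9° = 233.1°.

233°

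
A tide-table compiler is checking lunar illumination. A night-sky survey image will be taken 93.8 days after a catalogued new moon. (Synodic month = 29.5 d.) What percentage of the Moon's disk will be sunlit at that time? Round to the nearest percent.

29%

93.8 d spans 3 complete synodic months (3 × 29.5 = 88.50 d) plus 5.30 d.
Phase angle: θ = 360°·(5.30 d)/(29.5 d) = 64.7°.
With cos θ = 0.428, the lit fraction is (1 − 0.428)/2 ≈ 0.286, so 29%.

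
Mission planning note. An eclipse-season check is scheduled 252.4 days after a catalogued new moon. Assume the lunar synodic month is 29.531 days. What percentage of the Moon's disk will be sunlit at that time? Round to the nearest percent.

252.4/29.531 = 8.547 lunations, so 8 complete cycles and 16.15 d into the next.
The Moon has covered 16.15/29.531 of its cycle, so θ ≈ 360° × 16.15/29.531 = 196.9°.
Illuminated fraction = (1 − cos 196.9°)/2 = (1 − (-0.957))/2 ≈ 0.978, so 98%.

98%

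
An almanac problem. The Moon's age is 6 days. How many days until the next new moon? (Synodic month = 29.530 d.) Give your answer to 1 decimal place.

The next new moon completes the synodic month: 29.530 − 6 = 23.530 days.

23.5 days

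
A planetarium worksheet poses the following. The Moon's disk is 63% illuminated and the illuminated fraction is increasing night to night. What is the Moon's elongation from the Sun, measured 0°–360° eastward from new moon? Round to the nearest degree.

From f = (1 − cos θ)/2: cos θ = 1 − 2×0.63 = -0.260; arccos → 105.1°.
Waxing ⇒ before full, so θ = 105.1°.

105°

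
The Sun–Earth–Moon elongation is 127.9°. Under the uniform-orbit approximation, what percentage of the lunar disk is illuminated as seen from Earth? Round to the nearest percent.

81%

f = (1 − cos 127.9°)/2 = (1 − (-0.614))/2 ≈ 0.807, i.e. 81%.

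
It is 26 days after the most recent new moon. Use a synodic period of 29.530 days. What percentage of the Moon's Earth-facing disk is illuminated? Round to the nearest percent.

13%

Phase angle: θ = 360°·(26 d)/(29.530 d) = 317.0°.
With cos θ = 0.731, the lit fraction is (1 − 0.731)/2 ≈ 0.135, so 13%.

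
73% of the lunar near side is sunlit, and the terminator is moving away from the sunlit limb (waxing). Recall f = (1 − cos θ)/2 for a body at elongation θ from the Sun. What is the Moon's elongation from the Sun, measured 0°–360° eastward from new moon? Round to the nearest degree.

117°

Invert f = (1 − cos θ)/2 to get cos θ = 1 − 2(0.73) = -0.460, hence θ₀ = arccos -0.460 = 117.4°.
Before full moon the principal value applies: θ = 117.4°.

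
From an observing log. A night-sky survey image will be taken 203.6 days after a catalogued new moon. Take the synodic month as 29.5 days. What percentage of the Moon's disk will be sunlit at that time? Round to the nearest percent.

203.6 d spans 6 complete synodic months (6 × 29.5 = 177.00 d) plus 26.60 d.
Phase angle: θ = 360°·(26.60 d)/(29.5 d) = 324.6°.
cos 324.6° = 0.815, so f = (1 − 0.815)/2 = 0.092, so 9%.

9%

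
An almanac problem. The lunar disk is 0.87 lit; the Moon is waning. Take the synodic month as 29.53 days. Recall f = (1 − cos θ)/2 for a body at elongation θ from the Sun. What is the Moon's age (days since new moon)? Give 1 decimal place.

18.2 days

From f = (1 − cos θ)/2: cos θ = 1 − 2×0.87 = -0.740; arccos → 137.7°.
Since the Moon is past full (waning), take the reflex angle: θ = 360° − 137.7° = 222.3°.
Age = 29.53 × 222.3°/360° ≈ 18.23 days.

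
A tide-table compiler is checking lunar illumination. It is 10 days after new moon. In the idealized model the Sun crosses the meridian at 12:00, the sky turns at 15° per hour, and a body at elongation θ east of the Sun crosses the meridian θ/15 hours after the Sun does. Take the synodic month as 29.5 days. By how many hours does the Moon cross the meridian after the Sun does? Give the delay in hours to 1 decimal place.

8.1 h

The Moon has covered 10/29.5 of its cycle, so θ ≈ 360° × 10/29.5 = 122.0°.
Delay after the Sun = 122.0° / (15°/h) ≈ 8.14 h.
So the Moon crosses the meridian 8.14 h after the Sun.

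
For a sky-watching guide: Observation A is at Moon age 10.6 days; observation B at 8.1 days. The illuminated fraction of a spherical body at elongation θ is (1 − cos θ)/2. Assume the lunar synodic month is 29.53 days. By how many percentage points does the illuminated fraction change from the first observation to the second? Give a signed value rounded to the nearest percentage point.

-24 percentage points

θ₁ = 360° × 10.6/29.53 = 129.2°, f₁ = (1 − cos θ₁)/2 = 0.816.
θ₂ = 360° × 8.1/29.53 = 98.7°, f₂ = (1 − cos θ₂)/2 = 0.576.
Change = f₂ − f₁ = -0.240 → -24 percentage points.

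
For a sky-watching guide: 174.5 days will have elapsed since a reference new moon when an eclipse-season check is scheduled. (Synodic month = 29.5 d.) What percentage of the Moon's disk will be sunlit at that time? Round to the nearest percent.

7%

174.5 d spans 5 complete synodic months (5 × 29.5 = 147.50 d) plus 27.00 d.
Elongation θ = 360° × 27.00/29.5 ≈ 329.5°.
Illuminated fraction = (1 − cos 329.5°)/2 = (1 − 0.862)/2 ≈ 0.069, so 7%.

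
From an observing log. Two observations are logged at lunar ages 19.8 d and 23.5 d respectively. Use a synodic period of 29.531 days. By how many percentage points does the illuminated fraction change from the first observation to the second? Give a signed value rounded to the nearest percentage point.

First observation: θ = 360°·19.8/29.531 = 241.4°, so f = 0.740.
Second observation: θ = 286.5°, f = 0.358.
Δf = 0.358 − 0.740 = -0.381, i.e. -38 pp.

-38 pp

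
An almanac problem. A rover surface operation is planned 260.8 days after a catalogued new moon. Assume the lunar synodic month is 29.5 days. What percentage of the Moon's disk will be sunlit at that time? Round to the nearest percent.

260.8/29.5 = 8.841 lunations, so 8 complete cycles and 24.80 d into the next.
Phase angle: θ = 360°·(24.80 d)/(29.5 d) = 302.6°.
With cos θ = 0.539, the lit fraction is (1 − 0.539)/2 ≈ 0.230, so 23%.

23%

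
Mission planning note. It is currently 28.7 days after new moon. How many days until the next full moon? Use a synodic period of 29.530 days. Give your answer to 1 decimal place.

Full moon is 0.5 of the way through the cycle: age 0.5 × 29.530 = 14.765 d.
Already past this cycle's full moon; the next is at 14.765 + 29.530 = 44.295 d, so 44.295 − 28.7 = 15.595 days.

15.6 days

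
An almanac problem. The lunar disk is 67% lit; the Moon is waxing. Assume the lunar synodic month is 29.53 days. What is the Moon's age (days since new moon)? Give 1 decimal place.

From f = (1 − cos θ)/2: cos θ = 1 − 2×0.67 = -0.340; arccos → 109.9°.
Before full moon the principal value applies: θ = 109.9°.
That fraction of the synodic month is 109.9/360 × 29.53 d ≈ 9.01 d.

9.0 days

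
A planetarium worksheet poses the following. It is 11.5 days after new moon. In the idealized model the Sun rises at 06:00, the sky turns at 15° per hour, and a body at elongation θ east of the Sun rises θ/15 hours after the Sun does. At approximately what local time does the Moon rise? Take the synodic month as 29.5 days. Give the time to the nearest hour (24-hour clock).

15:00

The Moon has covered 11.5/29.5 of its cycle, so θ ≈ 360° × 11.5/29.5 = 140.3°.
The Moon trails the Sun by θ/15 = 140.3/15 ≈ 9.36 hours.
06:00 + 9.36 h ≈ 15:21 → 15:00 to the nearest hour.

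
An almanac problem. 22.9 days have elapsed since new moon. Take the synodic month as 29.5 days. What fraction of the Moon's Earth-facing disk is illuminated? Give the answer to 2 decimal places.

0.42

The Moon has covered 22.9/29.5 of its cycle, so θ ≈ 360° × 22.9/29.5 = 279.5°.
Illuminated fraction = (1 − cos 279.5°)/2 = (1 − 0.164)/2 ≈ 0.418.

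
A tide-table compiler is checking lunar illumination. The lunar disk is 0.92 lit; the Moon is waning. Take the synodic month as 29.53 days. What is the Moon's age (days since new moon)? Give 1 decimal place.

17.5 days

cos θ = 1 − 2f = -0.840, giving a principal value of 147.1°.
A waning Moon lies in 180°–360°, so θ = 360° − 147.1° = 212.9°.
That fraction of the synodic month is 212.9/360 × 29.53 d ≈ 17.46 d.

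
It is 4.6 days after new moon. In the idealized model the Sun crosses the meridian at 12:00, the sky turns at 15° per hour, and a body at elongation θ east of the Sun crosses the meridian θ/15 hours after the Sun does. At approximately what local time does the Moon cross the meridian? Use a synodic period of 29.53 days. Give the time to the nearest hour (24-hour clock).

Phase angle: θ = 360°·(4.6 d)/(29.53 d) = 56.1°.
At 15° of sky rotation per hour, 56.1° corresponds to a 3.74 h lag.
12:00 + 3.74 h ≈ 15:44 → 16:00 to the nearest hour.

16:00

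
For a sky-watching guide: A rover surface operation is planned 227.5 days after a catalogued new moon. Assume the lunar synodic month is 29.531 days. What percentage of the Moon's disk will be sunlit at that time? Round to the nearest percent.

64%

227.5/29.531 = 7.704 lunations, so 7 complete cycles and 20.78 d into the next.
Phase angle: θ = 360°·(20.78 d)/(29.531 d) = 253.4°.
cos 253.4° = (-0.286), so f = (1 − (-0.286))/2 = 0.643, so 64%.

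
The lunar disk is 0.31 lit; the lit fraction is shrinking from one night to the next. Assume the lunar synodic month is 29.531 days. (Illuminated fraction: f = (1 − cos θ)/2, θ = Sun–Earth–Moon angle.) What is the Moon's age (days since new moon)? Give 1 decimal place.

24.0 days

From f = (1 − cos θ)/2: cos θ = 1 − 2×0.31 = 0.380; arccos → 67.7°.
A waning Moon lies in 180°–360°, so θ = 360° − 67.7° = 292.3°.
That fraction of the synodic month is 292.3/360 × 29.531 d ≈ 23.98 d.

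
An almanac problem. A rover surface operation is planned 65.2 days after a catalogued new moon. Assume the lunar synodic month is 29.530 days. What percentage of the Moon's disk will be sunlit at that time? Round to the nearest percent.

Reduce mod P: 65.2 − 2×29.530 = 6.14 d into the current lunation.
Elongation θ = 360° × 6.14/29.530 ≈ 74.9°.
With cos θ = 0.261, the lit fraction is (1 − 0.261)/2 ≈ 0.369, so 37%.

37%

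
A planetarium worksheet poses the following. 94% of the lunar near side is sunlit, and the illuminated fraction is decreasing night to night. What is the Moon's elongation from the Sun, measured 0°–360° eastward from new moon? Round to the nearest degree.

208°

Invert f = (1 − cos θ)/2 to get cos θ = 1 − 2(0.94) = -0.880, hence θ₀ = arccos -0.880 = 151.6°.
Waning ⇒ past full, so θ = 360° − 151.6° = 208.4°.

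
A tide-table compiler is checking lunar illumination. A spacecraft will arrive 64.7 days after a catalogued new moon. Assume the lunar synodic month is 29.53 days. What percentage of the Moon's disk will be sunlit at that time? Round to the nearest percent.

Reduce mod P: 64.7 − 2×29.53 = 5.64 d into the current lunation.
Phase angle: θ = 360°·(5.64 d)/(29.53 d) = 68.8°.
cos 68.8° = 0.362, so f = (1 − 0.362)/2 = 0.319, so 32%.

32%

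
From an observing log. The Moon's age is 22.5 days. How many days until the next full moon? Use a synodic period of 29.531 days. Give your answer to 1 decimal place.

21.8 days

Full moon is 0.5 of the way through the cycle: age 0.5 × 29.531 = 14.765 d.
Already past this cycle's full moon; the next is at 14.765 + 29.531 = 44.296 d, so 44.296 − 22.5 = 21.796 days.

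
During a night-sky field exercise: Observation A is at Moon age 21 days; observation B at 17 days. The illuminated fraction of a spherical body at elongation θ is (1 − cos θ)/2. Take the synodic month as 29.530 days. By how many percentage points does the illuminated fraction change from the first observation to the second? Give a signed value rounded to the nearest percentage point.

First observation: θ = 360°·21/29.530 = 256.0°, so f = 0.621.
Second observation: θ = 207.2°, f = 0.945.
Δf = 0.945 − 0.621 = +0.324, i.e. +32 pp.

+32 pp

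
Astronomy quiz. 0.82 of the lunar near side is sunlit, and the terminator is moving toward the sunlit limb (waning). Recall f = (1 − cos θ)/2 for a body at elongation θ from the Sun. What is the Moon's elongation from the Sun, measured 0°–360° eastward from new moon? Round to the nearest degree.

230°

cos θ = 1 − 2f = -0.640, giving a principal value of 129.8°.
A waning Moon lies in 180°–360°, so θ = 360° − 129.8° = 230.2°.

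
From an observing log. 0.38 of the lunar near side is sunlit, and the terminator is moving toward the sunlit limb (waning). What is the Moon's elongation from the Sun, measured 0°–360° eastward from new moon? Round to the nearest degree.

Invert f = (1 − cos θ)/2 to get cos θ = 1 − 2(0.38) = 0.240, hence θ₀ = arccos 0.240 = 76.1°.
Waning ⇒ past full, so θ = 360° − 76.1° = 283.9°.

284°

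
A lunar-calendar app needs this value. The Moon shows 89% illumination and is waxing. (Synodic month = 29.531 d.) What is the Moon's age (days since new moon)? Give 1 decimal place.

Invert f = (1 − cos θ)/2 to get cos θ = 1 − 2(0.89) = -0.780, hence θ₀ = arccos -0.780 = 141.3°.
Before full moon the principal value applies: θ = 141.3°.
That fraction of the synodic month is 141.3/360 × 29.531 d ≈ 11.59 d.

11.6 days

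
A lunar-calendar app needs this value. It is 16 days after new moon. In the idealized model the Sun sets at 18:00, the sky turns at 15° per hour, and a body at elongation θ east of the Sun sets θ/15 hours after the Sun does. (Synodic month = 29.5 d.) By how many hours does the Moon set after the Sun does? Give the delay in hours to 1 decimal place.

Phase angle: θ = 360°·(16 d)/(29.5 d) = 195.3°.
At 15° of sky rotation per hour, 195.3° corresponds to a 13.02 h lag.
So the Moon sets 13.02 h after the Sun.

13.0 h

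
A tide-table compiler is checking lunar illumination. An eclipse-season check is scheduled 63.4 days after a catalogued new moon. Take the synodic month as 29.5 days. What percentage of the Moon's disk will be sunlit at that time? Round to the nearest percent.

Reduce mod P: 63.4 − 2×29.5 = 4.40 d into the current lunation.
Elongation θ = 360° × 4.40/29.5 ≈ 53.7°.
Illuminated fraction = (1 − cos 53.7°)/2 = (1 − 0.592)/2 ≈ 0.204, so 20%.

20%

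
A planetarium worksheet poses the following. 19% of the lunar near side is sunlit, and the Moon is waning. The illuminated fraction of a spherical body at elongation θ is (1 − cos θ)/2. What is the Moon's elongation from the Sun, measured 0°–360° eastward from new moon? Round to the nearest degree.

Invert f = (1 − cos θ)/2 to get cos θ = 1 − 2(0.19) = 0.620, hence θ₀ = arccos 0.620 = 51.7°.
Waning ⇒ past full, so θ = 360° − 51.7° = 308.3°.

308°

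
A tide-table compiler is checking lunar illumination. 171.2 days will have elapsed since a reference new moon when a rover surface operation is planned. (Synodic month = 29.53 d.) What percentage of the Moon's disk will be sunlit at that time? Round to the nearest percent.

35%

Reduce mod P: 171.2 − 5×29.53 = 23.55 d into the current lunation.
Elongation θ = 360° × 23.55/29.53 ≈ 287.1°.
cos 287.1° = 0.294, so f = (1 − 0.294)/2 = 0.353, so 35%.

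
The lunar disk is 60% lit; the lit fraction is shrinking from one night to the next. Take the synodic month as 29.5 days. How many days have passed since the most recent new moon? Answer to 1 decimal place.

From f = (1 − cos θ)/2: cos θ = 1 − 2×0.60 = -0.200; arccos → 101.5°.
Waning ⇒ past full, so θ = 360° − 101.5° = 258.5°.
Age = 29.5 × 258.5°/360° ≈ 21.18 days.

21.2 days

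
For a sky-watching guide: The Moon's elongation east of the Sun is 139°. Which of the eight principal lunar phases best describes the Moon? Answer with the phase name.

waxing gibbous

139° lies in the waxing gibbous sector of the 8-phase cycle.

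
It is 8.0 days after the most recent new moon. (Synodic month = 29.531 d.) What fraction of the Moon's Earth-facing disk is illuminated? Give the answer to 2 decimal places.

The Moon has covered 8.0/29.531 of its cycle, so θ ≈ 360° × 8.0/29.531 = 97.5°.
Illuminated fraction = (1 − cos 97.5°)/2 = (1 − (-0.131))/2 ≈ 0.565.

0.57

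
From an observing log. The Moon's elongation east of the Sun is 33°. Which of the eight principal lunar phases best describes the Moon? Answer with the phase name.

The waxing crescent sector spans roughly 22°–68°; 33° falls inside it.

waxing crescent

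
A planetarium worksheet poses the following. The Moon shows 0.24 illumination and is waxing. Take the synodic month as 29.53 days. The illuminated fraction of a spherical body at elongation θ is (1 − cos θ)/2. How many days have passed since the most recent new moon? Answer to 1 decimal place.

4.8 days

From f = (1 − cos θ)/2: cos θ = 1 − 2×0.24 = 0.520; arccos → 58.7°.
Waxing ⇒ before full, so θ = 58.7°.
At 360°/29.53 d per day, 58.7° corresponds to 4.81 days.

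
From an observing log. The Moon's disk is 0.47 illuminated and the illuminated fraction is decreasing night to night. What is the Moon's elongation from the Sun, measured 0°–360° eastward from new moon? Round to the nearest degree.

273°

cos θ = 1 − 2f = 0.060, giving a principal value of 86.6°.
Since the Moon is past full (waning), take the reflex angle: θ = 360° − 86.6° = 273.4°.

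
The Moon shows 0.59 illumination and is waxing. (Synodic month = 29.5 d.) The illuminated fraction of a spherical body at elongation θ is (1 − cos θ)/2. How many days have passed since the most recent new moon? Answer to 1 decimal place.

8.2 days

From f = (1 − cos θ)/2: cos θ = 1 − 2×0.59 = -0.180; arccos → 100.4°.
The Moon is waxing (0°–180°), so θ = 100.4° directly.
At 360°/29.5 d per day, 100.4° corresponds to 8.22 days.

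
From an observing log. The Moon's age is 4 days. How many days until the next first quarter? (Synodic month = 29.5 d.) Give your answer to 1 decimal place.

3.4 days

First quarter occurs at elongation 90°, i.e. at age 29.5 × 90/360 = 7.375 d.
So 3.375 days remain (7.375 − 4).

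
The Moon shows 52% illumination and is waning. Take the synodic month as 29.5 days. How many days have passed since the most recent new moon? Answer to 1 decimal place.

21.9 days

From f = (1 − cos θ)/2: cos θ = 1 − 2×0.52 = -0.040; arccos → 92.3°.
A waning Moon lies in 180°–360°, so θ = 360° − 92.3° = 267.7°.
That fraction of the synodic month is 267.7/360 × 29.5 d ≈ 21.94 d.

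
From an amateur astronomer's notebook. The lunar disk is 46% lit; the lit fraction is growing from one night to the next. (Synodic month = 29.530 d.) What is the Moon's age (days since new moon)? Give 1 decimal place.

cos θ = 1 − 2f = 0.080, giving a principal value of 85.4°.
Waxing ⇒ before full, so θ = 85.4°.
That fraction of the synodic month is 85.4/360 × 29.530 d ≈ 7.01 d.

7.0 days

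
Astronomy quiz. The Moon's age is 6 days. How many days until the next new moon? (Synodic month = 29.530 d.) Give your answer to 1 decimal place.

The next new moon completes the synodic month: 29.530 − 6 = 23.530 days.

23.5 days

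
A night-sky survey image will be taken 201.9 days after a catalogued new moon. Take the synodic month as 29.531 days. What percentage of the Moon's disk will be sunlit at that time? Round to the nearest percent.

24%

Reduce mod P: 201.9 − 6×29.531 = 24.71 d into the current lunation.
Phase angle: θ = 360°·(24.71 d)/(29.531 d) = 301.3°.
cos 301.3° = 0.519, so f = (1 − 0.519)/2 = 0.240, so 24%.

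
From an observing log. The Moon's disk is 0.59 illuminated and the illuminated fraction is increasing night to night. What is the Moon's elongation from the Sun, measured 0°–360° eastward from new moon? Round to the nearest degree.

100°

cos θ = 1 − 2f = -0.180, giving a principal value of 100.4°.
Before full moon the principal value applies: θ = 100.4°.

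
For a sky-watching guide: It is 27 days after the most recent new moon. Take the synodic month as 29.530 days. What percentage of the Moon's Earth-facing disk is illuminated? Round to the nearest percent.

Phase angle: θ = 360°·(27 d)/(29.530 d) = 329.2°.
With cos θ = 0.859, the lit fraction is (1 − 0.859)/2 ≈ 0.071, so 7%.

7%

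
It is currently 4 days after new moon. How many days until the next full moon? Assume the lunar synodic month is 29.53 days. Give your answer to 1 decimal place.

10.8 days

Full moon is 0.5 of the way through the cycle: age 0.5 × 29.53 = 14.765 d.
So 10.765 days remain (14.765 − 4).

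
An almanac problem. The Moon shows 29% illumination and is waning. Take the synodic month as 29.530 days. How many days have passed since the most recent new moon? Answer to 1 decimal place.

24.2 days

Invert f = (1 − cos θ)/2 to get cos θ = 1 − 2(0.29) = 0.420, hence θ₀ = arccos 0.420 = 65.2°.
Since the Moon is past full (waning), take the reflex angle: θ = 360° − 65.2° = 294.8°.
That fraction of the synodic month is 294.8/360 × 29.530 d ≈ 24.18 d.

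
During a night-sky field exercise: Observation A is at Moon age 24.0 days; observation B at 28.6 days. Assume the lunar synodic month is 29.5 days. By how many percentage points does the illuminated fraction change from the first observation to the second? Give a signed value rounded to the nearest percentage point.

-30 pp

θ₁ = 360° × 24.0/29.5 = 292.9°, f₁ = (1 − cos θ₁)/2 = 0.306.
θ₂ = 360° × 28.6/29.5 = 349.0°, f₂ = (1 − cos θ₂)/2 = 0.009.
Change = f₂ − f₁ = -0.296 → -30 percentage points.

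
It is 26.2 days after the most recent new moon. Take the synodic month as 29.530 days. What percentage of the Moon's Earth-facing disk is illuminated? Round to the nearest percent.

12%

The Moon has covered 26.2/29.530 of its cycle, so θ ≈ 360° × 26.2/29.530 = 319.4°.
With cos θ = 0.759, the lit fraction is (1 − 0.759)/2 ≈ 0.120, so 12%.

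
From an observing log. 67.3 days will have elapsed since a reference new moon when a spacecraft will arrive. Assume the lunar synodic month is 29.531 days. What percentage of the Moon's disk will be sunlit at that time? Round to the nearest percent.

67.3/29.531 = 2.279 lunations, so 2 complete cycles and 8.24 d into the next.
Phase angle: θ = 360°·(8.24 d)/(29.531 d) = 100.4°.
Illuminated fraction = (1 − cos 100.4°)/2 = (1 − (-0.181))/2 ≈ 0.590, so 59%.

59%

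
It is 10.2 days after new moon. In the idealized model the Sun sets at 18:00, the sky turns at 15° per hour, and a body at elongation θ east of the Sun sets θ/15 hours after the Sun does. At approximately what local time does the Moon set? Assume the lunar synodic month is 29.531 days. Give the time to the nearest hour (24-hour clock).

02:00

Elongation θ = 360° × 10.2/29.531 ≈ 124.3°.
At 15° of sky rotation per hour, 124.3° corresponds to a 8.29 h lag.
18:00 + 8.29 h ≈ 02:17 → 02:00 to the nearest hour.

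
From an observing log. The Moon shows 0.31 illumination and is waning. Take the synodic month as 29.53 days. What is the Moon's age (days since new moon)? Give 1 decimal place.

24.0 days

From f = (1 − cos θ)/2: cos θ = 1 − 2×0.31 = 0.380; arccos → 67.7°.
Waning ⇒ past full, so θ = 360° − 67.7° = 292.3°.
At 360°/29.53 d per day, 292.3° corresponds to 23.98 days.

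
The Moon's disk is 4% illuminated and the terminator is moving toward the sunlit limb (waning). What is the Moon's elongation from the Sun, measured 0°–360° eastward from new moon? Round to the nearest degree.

337°

cos θ = 1 − 2f = 0.920, giving a principal value of 23.1°.
Waning ⇒ past full, so θ = 360° − 23.1° = 336.9°.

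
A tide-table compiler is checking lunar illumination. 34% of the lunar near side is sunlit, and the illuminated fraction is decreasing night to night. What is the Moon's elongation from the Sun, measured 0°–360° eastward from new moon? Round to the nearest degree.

From f = (1 − cos θ)/2: cos θ = 1 − 2×0.34 = 0.320; arccos → 71.3°.
Waning ⇒ past full, so θ = 360° − 71.3° = 288.7°.

289°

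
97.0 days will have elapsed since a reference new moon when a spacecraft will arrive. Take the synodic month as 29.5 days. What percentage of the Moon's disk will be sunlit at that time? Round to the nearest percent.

62%

97.0 d spans 3 complete synodic months (3 × 29.5 = 88.50 d) plus 8.50 d.
Elongation θ = 360° × 8.50/29.5 ≈ 103.7°.
Illuminated fraction = (1 − cos 103.7°)/2 = (1 − (-0.237))/2 ≈ 0.619, so 62%.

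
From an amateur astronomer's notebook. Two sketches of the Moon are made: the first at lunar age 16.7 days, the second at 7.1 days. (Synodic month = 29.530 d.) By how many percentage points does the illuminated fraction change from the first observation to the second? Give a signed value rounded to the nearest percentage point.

-49 pp

First observation: θ = 360°·16.7/29.530 = 203.6°, so f = 0.958.
Second observation: θ = 86.6°, f = 0.470.
Δf = 0.470 − 0.958 = -0.488, i.e. -49 pp.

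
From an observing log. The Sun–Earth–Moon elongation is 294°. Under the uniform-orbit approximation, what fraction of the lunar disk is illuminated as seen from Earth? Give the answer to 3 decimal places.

0.297

f = (1 − cos 294°)/2 = (1 − 0.407)/2 ≈ 0.297.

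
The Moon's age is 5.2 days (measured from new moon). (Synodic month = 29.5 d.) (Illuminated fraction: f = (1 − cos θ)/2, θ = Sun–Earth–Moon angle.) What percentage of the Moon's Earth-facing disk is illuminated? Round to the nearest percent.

Phase angle: θ = 360°·(5.2 d)/(29.5 d) = 63.5°.
cos 63.5° = 0.447, so f = (1 − 0.447)/2 = 0.277, so 28%.

28%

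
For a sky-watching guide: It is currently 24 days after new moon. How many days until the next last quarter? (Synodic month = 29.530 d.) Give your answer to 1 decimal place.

27.7 days

Last quarter occurs at elongation 270°, i.e. at age 29.530 × 270/360 = 22.148 d.
This lunation's last quarter (22.148 d) has passed, so add one period: 51.678 − 24 = 27.678 days.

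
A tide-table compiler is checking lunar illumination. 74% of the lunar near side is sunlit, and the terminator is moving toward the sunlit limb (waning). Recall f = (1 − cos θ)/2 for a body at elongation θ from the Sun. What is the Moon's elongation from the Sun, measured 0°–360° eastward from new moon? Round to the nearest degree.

cos θ = 1 − 2f = -0.480, giving a principal value of 118.7°.
Since the Moon is past full (waning), take the reflex angle: θ = 360° − 118.7° = 241.3°.

241°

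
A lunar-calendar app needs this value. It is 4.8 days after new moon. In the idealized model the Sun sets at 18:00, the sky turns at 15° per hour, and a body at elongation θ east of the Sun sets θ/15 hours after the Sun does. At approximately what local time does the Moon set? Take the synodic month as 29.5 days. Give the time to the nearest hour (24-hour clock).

22:00

Elongation θ = 360° × 4.8/29.5 ≈ 58.6°.
At 15° of sky rotation per hour, 58.6° corresponds to a 3.91 h lag.
18:00 + 3.91 h ≈ 21:54 → 22:00 to the nearest hour.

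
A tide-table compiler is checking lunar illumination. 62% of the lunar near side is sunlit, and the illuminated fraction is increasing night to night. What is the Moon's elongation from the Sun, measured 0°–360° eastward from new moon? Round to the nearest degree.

104°

From f = (1 − cos θ)/2: cos θ = 1 − 2×0.62 = -0.240; arccos → 103.9°.
Before full moon the principal value applies: θ = 103.9°.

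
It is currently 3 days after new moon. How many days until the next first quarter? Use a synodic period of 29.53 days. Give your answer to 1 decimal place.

First quarter is 0.25 of the way through the cycle: age 0.25 × 29.53 = 7.383 d.
That is 7.383 − 3 = 4.383 days ahead.

4.4 days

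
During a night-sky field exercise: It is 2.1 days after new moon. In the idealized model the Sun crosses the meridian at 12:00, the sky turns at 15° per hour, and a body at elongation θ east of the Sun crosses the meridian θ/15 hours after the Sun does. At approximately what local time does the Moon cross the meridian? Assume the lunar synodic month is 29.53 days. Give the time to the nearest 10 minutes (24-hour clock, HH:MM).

13:40

Phase angle: θ = 360°·(2.1 d)/(29.53 d) = 25.6°.
Delay after the Sun = 25.6° / (15°/h) ≈ 1.71 h.
12:00 + 1.707 h ≈ 13:42 → 13:40 to the nearest ten minutes.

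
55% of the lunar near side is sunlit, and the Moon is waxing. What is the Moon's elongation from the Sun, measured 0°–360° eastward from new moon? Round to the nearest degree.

From f = (1 − cos θ)/2: cos θ = 1 − 2×0.55 = -0.100; arccos → 95.7°.
Before full moon the principal value applies: θ = 95.7°.

96°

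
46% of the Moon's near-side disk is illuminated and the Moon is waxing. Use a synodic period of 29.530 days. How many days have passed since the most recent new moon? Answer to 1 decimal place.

cos θ = 1 − 2f = 0.080, giving a principal value of 85.4°.
Before full moon the principal value applies: θ = 85.4°.
At 360°/29.530 d per day, 85.4° corresponds to 7.01 days.

7.0 days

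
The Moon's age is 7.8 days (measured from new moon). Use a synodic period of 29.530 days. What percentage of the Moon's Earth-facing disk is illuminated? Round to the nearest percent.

Phase angle: θ = 360°·(7.8 d)/(29.530 d) = 95.1°.
cos 95.1° = (-0.089), so f = (1 − (-0.089))/2 = 0.544, so 54%.

54%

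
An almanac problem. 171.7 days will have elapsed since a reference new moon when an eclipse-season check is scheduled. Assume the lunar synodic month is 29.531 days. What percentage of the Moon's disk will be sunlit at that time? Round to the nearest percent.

30%

171.7/29.531 = 5.814 lunations, so 5 complete cycles and 24.04 d into the next.
Elongation θ = 360° × 24.04/29.531 ≈ 293.1°.
Illuminated fraction = (1 − cos 293.1°)/2 = (1 − 0.393)/2 ≈ 0.304, so 30%.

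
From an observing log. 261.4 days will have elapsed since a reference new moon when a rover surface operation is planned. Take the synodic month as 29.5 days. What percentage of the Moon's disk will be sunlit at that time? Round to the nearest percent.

18%

Reduce mod P: 261.4 − 8×29.5 = 25.40 d into the current lunation.
The Moon has covered 25.40/29.5 of its cycle, so θ ≈ 360° × 25.40/29.5 = 310.0°.
cos 310.0° = 0.642, so f = (1 − 0.642)/2 = 0.179, so 18%.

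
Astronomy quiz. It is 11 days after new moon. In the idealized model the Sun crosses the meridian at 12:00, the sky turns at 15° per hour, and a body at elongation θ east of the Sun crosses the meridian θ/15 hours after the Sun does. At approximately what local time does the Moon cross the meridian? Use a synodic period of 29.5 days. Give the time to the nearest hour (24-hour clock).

21:00

Phase angle: θ = 360°·(11 d)/(29.5 d) = 134.2°.
At 15° of sky rotation per hour, 134.2° corresponds to a 8.95 h lag.
12:00 + 8.95 h ≈ 20:57 → 21:00 to the nearest hour.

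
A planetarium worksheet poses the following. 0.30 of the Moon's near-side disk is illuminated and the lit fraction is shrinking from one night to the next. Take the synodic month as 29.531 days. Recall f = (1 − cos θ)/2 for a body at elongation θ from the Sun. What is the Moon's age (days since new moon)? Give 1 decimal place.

From f = (1 − cos θ)/2: cos θ = 1 − 2×0.30 = 0.400; arccos → 66.4°.
Since the Moon is past full (waning), take the reflex angle: θ = 360° − 66.4° = 293.6°.
At 360°/29.531 d per day, 293.6° corresponds to 24.08 days.

24.1 days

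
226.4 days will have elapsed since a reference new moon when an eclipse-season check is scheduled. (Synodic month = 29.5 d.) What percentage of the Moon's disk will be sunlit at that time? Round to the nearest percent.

226.4 d spans 7 complete synodic months (7 × 29.5 = 206.50 d) plus 19.90 d.
The Moon has covered 19.90/29.5 of its cycle, so θ ≈ 360° × 19.90/29.5 = 242.8°.
With cos θ = (-0.456), the lit fraction is (1 − (-0.456))/2 ≈ 0.728, so 73%.

73%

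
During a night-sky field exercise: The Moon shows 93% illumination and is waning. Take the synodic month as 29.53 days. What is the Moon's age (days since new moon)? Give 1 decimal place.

17.3 days

Invert f = (1 − cos θ)/2 to get cos θ = 1 − 2(0.93) = -0.860, hence θ₀ = arccos -0.860 = 149.3°.
Waning ⇒ past full, so θ = 360° − 149.3° = 210.7°.
Age = 29.53 × 210.7°/360° ≈ 17.28 days.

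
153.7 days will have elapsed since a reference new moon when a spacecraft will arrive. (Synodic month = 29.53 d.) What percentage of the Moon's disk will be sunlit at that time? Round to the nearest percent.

36%

153.7/29.53 = 5.205 lunations, so 5 complete cycles and 6.05 d into the next.
The Moon has covered 6.05/29.53 of its cycle, so θ ≈ 360° × 6.05/29.53 = 73.8°.
cos 73.8° = 0.280, so f = (1 − 0.280)/2 = 0.360, so 36%.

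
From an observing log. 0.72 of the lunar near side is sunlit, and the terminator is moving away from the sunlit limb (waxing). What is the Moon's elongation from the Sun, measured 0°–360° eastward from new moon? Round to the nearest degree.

116°

From f = (1 − cos θ)/2: cos θ = 1 − 2×0.72 = -0.440; arccos → 116.1°.
Before full moon the principal value applies: θ = 116.1°.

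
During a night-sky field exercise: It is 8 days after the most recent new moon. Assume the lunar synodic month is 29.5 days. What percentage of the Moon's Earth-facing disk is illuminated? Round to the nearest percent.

57%

Elongation θ = 360° × 8/29.5 ≈ 97.6°.
cos 97.6° = (-0.133), so f = (1 − (-0.133))/2 = 0.566, so 57%.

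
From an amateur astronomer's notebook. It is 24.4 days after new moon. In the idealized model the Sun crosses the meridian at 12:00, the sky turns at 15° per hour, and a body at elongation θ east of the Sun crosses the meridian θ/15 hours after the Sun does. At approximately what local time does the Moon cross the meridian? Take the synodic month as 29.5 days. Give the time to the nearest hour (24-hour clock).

08:00

Elongation θ = 360° × 24.4/29.5 ≈ 297.8°.
At 15° of sky rotation per hour, 297.8° corresponds to a 19.85 h lag.
12:00 + 19.85 h ≈ 07:51 → 08:00 to the nearest hour.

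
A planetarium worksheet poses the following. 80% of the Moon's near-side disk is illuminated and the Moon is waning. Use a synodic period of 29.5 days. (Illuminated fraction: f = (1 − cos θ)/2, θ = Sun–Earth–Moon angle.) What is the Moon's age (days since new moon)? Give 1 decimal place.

19.1 days

cos θ = 1 − 2f = -0.600, giving a principal value of 126.9°.
Waning ⇒ past full, so θ = 360° − 126.9° = 233.1°.
That fraction of the synodic month is 233.1/360 × 29.5 d ≈ 19.10 d.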